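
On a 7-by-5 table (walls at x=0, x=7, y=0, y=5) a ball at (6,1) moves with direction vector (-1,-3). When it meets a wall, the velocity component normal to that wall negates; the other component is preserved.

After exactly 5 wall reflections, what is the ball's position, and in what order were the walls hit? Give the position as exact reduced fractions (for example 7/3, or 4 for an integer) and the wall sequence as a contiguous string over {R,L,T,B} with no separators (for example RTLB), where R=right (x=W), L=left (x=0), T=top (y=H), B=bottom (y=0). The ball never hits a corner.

1. t=1/3 → B at (17/3,0); v=(-1,3)
2. t=5/3 → T at (4,5); v=(-1,-3)
3. t=5/3 → B at (7/3,0); v=(-1,3)
4. t=5/3 → T at (2/3,5); v=(-1,-3)
5. t=2/3 → L at (0,3); v=(1,-3)

Final position: (0,3)
Wall sequence: BTBTL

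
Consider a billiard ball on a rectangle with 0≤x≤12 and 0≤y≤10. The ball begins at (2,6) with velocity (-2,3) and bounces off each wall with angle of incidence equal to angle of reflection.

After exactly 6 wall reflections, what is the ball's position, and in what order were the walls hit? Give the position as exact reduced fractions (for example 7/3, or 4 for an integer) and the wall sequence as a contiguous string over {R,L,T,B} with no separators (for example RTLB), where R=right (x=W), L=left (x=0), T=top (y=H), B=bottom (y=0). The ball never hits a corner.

Final position: (10/3,0)
Wall sequence: LTBRTB

1. t=1 → L at (0,9); v=(2,3)
2. t=1/3 → T at (2/3,10); v=(2,-3)
3. t=10/3 → B at (22/3,0); v=(2,3)
4. t=7/3 → R at (12,7); v=(-2,3)
5. t=1 → T at (10,10); v=(-2,-3)
6. t=10/3 → B at (10/3,0); v=(-2,3)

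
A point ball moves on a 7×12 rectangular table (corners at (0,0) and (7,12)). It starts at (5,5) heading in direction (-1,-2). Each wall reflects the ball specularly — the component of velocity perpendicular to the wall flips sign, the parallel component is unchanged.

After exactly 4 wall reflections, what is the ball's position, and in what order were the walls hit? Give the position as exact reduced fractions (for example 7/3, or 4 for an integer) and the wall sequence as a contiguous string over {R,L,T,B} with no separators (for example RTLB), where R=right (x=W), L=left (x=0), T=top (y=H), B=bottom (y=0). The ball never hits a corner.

Final position: (7,5)
Wall sequence: BLTR

1. t=5/2 → B at (5/2,0); v=(-1,2)
2. t=5/2 → L at (0,5); v=(1,2)
3. t=7/2 → T at (7/2,12); v=(1,-2)
4. t=7/2 → R at (7,5); v=(-1,-2)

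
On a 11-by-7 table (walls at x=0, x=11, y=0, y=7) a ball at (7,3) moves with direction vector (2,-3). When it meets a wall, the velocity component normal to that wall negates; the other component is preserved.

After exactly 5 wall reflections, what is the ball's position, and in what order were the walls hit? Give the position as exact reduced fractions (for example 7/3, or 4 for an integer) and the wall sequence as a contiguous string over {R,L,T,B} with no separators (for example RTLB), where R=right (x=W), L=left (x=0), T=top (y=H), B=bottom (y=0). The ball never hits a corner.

Final position: (0,11/2)
Wall sequence: BRTBL

1. t=1 → B at (9,0); v=(2,3)
2. t=1 → R at (11,3); v=(-2,3)
3. t=4/3 → T at (25/3,7); v=(-2,-3)
4. t=7/3 → B at (11/3,0); v=(-2,3)
5. t=11/6 → L at (0,11/2); v=(2,3)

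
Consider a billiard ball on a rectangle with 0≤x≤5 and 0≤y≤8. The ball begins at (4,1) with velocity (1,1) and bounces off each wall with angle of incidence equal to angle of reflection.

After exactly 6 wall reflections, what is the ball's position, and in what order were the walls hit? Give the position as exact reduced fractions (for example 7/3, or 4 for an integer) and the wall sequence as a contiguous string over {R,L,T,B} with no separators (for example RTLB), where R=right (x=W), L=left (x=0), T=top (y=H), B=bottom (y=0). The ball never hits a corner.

Final position: (0,1)
Wall sequence: RLTRBL

1. t=1 → R at (5,2); v=(-1,1)
2. t=5 → L at (0,7); v=(1,1)
3. t=1 → T at (1,8); v=(1,-1)
4. t=4 → R at (5,4); v=(-1,-1)
5. t=4 → B at (1,0); v=(-1,1)
6. t=1 → L at (0,1); v=(1,1)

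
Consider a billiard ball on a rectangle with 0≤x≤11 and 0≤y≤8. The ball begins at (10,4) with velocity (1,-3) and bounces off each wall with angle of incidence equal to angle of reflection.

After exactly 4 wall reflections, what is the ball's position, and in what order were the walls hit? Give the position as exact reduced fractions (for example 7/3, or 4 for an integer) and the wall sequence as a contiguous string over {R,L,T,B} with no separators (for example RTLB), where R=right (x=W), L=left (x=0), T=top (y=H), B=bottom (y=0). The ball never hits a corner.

1. t=1 → R at (11,1); v=(-1,-3)
2. t=1/3 → B at (32/3,0); v=(-1,3)
3. t=8/3 → T at (8,8); v=(-1,-3)
4. t=8/3 → B at (16/3,0); v=(-1,3)

Final position: (16/3,0)
Wall sequence: RBTB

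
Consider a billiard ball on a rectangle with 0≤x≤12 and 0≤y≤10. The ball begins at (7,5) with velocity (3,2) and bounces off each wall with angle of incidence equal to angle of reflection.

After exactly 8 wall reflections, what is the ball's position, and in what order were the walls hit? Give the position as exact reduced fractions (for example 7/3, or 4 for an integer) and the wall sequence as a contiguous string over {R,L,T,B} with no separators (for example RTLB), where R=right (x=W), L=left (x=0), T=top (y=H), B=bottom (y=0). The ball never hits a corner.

1. t=5/3 → R at (12,25/3); v=(-3,2)
2. t=5/6 → T at (19/2,10); v=(-3,-2)
3. t=19/6 → L at (0,11/3); v=(3,-2)
4. t=11/6 → B at (11/2,0); v=(3,2)
5. t=13/6 → R at (12,13/3); v=(-3,2)
6. t=17/6 → T at (7/2,10); v=(-3,-2)
7. t=7/6 → L at (0,23/3); v=(3,-2)
8. t=23/6 → B at (23/2,0); v=(3,2)

Final position: (23/2,0)
Wall sequence: RTLBRTLB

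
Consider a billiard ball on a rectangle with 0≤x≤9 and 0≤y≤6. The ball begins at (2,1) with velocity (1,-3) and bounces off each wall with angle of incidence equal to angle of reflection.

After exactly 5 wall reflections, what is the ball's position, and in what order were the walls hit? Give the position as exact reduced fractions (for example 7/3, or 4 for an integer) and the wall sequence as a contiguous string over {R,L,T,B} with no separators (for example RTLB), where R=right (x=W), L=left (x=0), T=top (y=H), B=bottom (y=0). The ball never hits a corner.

1. t=1/3 → B at (7/3,0); v=(1,3)
2. t=2 → T at (13/3,6); v=(1,-3)
3. t=2 → B at (19/3,0); v=(1,3)
4. t=2 → T at (25/3,6); v=(1,-3)
5. t=2/3 → R at (9,4); v=(-1,-3)

Final position: (9,4)
Wall sequence: BTBTR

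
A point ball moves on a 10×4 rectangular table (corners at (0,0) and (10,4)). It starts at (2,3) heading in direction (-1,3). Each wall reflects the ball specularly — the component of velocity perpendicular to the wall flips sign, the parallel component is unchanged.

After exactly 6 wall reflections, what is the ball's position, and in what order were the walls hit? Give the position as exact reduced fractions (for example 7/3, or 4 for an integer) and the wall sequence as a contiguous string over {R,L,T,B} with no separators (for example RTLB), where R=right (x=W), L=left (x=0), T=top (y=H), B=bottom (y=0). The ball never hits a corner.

1. t=1/3 → T at (5/3,4); v=(-1,-3)
2. t=4/3 → B at (1/3,0); v=(-1,3)
3. t=1/3 → L at (0,1); v=(1,3)
4. t=1 → T at (1,4); v=(1,-3)
5. t=4/3 → B at (7/3,0); v=(1,3)
6. t=4/3 → T at (11/3,4); v=(1,-3)

Final position: (11/3,4)
Wall sequence: TBLTBT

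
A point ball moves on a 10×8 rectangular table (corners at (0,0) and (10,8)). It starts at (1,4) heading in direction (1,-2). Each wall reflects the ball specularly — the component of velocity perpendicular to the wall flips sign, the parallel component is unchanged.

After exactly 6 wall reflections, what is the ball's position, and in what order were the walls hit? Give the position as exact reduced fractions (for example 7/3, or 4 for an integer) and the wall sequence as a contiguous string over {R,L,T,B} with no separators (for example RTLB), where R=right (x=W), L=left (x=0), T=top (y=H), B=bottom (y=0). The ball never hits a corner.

Final position: (1,0)
Wall sequence: BTRBTB

1. t=2 → B at (3,0); v=(1,2)
2. t=4 → T at (7,8); v=(1,-2)
3. t=3 → R at (10,2); v=(-1,-2)
4. t=1 → B at (9,0); v=(-1,2)
5. t=4 → T at (5,8); v=(-1,-2)
6. t=4 → B at (1,0); v=(-1,2)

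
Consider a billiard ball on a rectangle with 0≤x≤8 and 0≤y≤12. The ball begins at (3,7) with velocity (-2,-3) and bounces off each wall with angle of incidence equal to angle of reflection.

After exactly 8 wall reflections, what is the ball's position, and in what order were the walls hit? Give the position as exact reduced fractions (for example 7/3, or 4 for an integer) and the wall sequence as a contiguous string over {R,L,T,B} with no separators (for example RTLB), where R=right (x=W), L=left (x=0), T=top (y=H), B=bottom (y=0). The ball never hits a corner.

Final position: (19/3,12)
Wall sequence: LBRTLBRT

1. t=3/2 → L at (0,5/2); v=(2,-3)
2. t=5/6 → B at (5/3,0); v=(2,3)
3. t=19/6 → R at (8,19/2); v=(-2,3)
4. t=5/6 → T at (19/3,12); v=(-2,-3)
5. t=19/6 → L at (0,5/2); v=(2,-3)
6. t=5/6 → B at (5/3,0); v=(2,3)
7. t=19/6 → R at (8,19/2); v=(-2,3)
8. t=5/6 → T at (19/3,12); v=(-2,-3)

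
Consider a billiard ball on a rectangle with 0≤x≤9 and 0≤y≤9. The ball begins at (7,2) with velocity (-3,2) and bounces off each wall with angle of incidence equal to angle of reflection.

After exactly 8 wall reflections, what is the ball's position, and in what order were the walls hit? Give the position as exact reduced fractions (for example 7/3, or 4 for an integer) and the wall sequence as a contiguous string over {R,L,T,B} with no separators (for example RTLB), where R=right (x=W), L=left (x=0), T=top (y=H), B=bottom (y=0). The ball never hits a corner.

1. t=7/3 → L at (0,20/3); v=(3,2)
2. t=7/6 → T at (7/2,9); v=(3,-2)
3. t=11/6 → R at (9,16/3); v=(-3,-2)
4. t=8/3 → B at (1,0); v=(-3,2)
5. t=1/3 → L at (0,2/3); v=(3,2)
6. t=3 → R at (9,20/3); v=(-3,2)
7. t=7/6 → T at (11/2,9); v=(-3,-2)
8. t=11/6 → L at (0,16/3); v=(3,-2)

Final position: (0,16/3)
Wall sequence: LTRBLRTL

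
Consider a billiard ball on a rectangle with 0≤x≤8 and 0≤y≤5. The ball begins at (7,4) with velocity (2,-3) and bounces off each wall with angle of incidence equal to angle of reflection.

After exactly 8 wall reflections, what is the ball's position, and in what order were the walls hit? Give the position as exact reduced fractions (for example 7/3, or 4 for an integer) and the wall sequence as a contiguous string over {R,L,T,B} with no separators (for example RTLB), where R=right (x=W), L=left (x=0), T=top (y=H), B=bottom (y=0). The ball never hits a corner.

Final position: (8,3/2)
Wall sequence: RBTLBTBR

1. t=1/2 → R at (8,5/2); v=(-2,-3)
2. t=5/6 → B at (19/3,0); v=(-2,3)
3. t=5/3 → T at (3,5); v=(-2,-3)
4. t=3/2 → L at (0,1/2); v=(2,-3)
5. t=1/6 → B at (1/3,0); v=(2,3)
6. t=5/3 → T at (11/3,5); v=(2,-3)
7. t=5/3 → B at (7,0); v=(2,3)
8. t=1/2 → R at (8,3/2); v=(-2,3)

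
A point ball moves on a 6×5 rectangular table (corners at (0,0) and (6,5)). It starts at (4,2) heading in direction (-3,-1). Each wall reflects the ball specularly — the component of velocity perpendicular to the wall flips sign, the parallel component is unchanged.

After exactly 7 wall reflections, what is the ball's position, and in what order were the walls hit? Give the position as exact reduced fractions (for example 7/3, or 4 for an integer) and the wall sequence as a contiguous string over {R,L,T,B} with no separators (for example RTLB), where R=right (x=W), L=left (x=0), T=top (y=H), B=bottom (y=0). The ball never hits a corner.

Final position: (0,8/3)
Wall sequence: LBRLTRL

1. t=4/3 → L at (0,2/3); v=(3,-1)
2. t=2/3 → B at (2,0); v=(3,1)
3. t=4/3 → R at (6,4/3); v=(-3,1)
4. t=2 → L at (0,10/3); v=(3,1)
5. t=5/3 → T at (5,5); v=(3,-1)
6. t=1/3 → R at (6,14/3); v=(-3,-1)
7. t=2 → L at (0,8/3); v=(3,-1)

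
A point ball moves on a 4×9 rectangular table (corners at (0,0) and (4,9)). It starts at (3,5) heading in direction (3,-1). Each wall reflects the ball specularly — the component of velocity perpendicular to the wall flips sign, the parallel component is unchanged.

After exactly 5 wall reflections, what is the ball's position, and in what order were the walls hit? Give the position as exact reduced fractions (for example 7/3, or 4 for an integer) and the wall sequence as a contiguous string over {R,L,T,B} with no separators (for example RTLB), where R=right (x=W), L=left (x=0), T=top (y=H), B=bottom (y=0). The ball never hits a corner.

1. t=1/3 → R at (4,14/3); v=(-3,-1)
2. t=4/3 → L at (0,10/3); v=(3,-1)
3. t=4/3 → R at (4,2); v=(-3,-1)
4. t=4/3 → L at (0,2/3); v=(3,-1)
5. t=2/3 → B at (2,0); v=(3,1)

Final position: (2,0)
Wall sequence: RLRLB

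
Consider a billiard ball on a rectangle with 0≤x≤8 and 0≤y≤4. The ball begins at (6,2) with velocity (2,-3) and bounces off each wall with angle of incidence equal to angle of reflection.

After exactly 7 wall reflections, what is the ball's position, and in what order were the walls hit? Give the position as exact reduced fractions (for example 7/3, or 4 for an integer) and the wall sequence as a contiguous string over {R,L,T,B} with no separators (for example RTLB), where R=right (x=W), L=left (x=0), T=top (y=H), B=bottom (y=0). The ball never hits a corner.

1. t=2/3 → B at (22/3,0); v=(2,3)
2. t=1/3 → R at (8,1); v=(-2,3)
3. t=1 → T at (6,4); v=(-2,-3)
4. t=4/3 → B at (10/3,0); v=(-2,3)
5. t=4/3 → T at (2/3,4); v=(-2,-3)
6. t=1/3 → L at (0,3); v=(2,-3)
7. t=1 → B at (2,0); v=(2,3)

Final position: (2,0)
Wall sequence: BRTBTLB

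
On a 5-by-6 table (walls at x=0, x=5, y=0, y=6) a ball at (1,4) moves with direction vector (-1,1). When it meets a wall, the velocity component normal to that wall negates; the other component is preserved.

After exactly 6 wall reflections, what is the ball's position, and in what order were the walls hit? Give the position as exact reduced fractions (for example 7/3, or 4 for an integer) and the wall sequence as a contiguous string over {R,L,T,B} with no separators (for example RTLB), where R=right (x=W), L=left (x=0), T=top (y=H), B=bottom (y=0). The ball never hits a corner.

Final position: (3,6)
Wall sequence: LTRBLT

1. t=1 → L at (0,5); v=(1,1)
2. t=1 → T at (1,6); v=(1,-1)
3. t=4 → R at (5,2); v=(-1,-1)
4. t=2 → B at (3,0); v=(-1,1)
5. t=3 → L at (0,3); v=(1,1)
6. t=3 → T at (3,6); v=(1,-1)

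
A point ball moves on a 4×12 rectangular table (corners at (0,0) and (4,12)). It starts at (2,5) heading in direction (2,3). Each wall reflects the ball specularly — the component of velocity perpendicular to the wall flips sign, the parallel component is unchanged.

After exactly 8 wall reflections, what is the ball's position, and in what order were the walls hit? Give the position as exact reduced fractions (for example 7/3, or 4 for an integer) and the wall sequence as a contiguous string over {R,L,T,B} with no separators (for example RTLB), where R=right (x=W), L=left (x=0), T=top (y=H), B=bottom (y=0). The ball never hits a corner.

1. t=1 → R at (4,8); v=(-2,3)
2. t=4/3 → T at (4/3,12); v=(-2,-3)
3. t=2/3 → L at (0,10); v=(2,-3)
4. t=2 → R at (4,4); v=(-2,-3)
5. t=4/3 → B at (4/3,0); v=(-2,3)
6. t=2/3 → L at (0,2); v=(2,3)
7. t=2 → R at (4,8); v=(-2,3)
8. t=4/3 → T at (4/3,12); v=(-2,-3)

Final position: (4/3,12)
Wall sequence: RTLRBLRT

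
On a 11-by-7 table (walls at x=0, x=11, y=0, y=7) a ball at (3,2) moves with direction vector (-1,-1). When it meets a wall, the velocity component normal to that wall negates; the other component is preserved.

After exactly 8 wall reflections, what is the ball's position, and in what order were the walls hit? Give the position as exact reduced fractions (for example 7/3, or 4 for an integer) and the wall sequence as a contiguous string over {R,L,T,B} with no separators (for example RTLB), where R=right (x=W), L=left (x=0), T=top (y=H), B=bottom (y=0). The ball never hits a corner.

Final position: (5,0)
Wall sequence: BLTRBTLB

1. t=2 → B at (1,0); v=(-1,1)
2. t=1 → L at (0,1); v=(1,1)
3. t=6 → T at (6,7); v=(1,-1)
4. t=5 → R at (11,2); v=(-1,-1)
5. t=2 → B at (9,0); v=(-1,1)
6. t=7 → T at (2,7); v=(-1,-1)
7. t=2 → L at (0,5); v=(1,-1)
8. t=5 → B at (5,0); v=(1,1)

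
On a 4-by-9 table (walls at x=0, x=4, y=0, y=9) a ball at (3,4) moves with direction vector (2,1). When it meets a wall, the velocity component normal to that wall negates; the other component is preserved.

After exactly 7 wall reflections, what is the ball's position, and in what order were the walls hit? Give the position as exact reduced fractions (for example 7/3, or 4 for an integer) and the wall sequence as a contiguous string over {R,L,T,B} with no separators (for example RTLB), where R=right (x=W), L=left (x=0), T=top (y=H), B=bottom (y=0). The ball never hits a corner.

1. t=1/2 → R at (4,9/2); v=(-2,1)
2. t=2 → L at (0,13/2); v=(2,1)
3. t=2 → R at (4,17/2); v=(-2,1)
4. t=1/2 → T at (3,9); v=(-2,-1)
5. t=3/2 → L at (0,15/2); v=(2,-1)
6. t=2 → R at (4,11/2); v=(-2,-1)
7. t=2 → L at (0,7/2); v=(2,-1)

Final position: (0,7/2)
Wall sequence: RLRTLRL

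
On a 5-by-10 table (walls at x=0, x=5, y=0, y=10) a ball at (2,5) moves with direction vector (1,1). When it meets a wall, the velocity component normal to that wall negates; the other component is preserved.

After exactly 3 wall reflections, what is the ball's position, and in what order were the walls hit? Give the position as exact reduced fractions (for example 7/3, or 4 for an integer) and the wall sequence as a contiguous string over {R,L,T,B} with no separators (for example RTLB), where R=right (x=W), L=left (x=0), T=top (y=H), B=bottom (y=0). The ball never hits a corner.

1. t=3 → R at (5,8); v=(-1,1)
2. t=2 → T at (3,10); v=(-1,-1)
3. t=3 → L at (0,7); v=(1,-1)

Final position: (0,7)
Wall sequence: RTL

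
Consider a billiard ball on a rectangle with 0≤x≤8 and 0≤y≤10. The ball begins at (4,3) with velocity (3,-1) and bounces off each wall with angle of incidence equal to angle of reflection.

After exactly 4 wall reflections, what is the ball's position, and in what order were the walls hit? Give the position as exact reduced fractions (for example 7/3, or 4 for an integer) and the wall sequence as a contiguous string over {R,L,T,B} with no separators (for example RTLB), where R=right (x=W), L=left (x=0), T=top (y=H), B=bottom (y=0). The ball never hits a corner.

Final position: (8,11/3)
Wall sequence: RBLR

1. t=4/3 → R at (8,5/3); v=(-3,-1)
2. t=5/3 → B at (3,0); v=(-3,1)
3. t=1 → L at (0,1); v=(3,1)
4. t=8/3 → R at (8,11/3); v=(-3,1)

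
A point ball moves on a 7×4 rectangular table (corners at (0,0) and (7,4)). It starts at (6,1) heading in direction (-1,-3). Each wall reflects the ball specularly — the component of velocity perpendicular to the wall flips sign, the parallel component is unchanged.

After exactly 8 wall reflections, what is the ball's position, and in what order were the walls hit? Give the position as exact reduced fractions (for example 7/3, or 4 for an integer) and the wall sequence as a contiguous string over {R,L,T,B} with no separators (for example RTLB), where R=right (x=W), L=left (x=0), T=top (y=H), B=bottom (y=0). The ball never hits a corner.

Final position: (7/3,0)
Wall sequence: BTBTBLTB

1. t=1/3 → B at (17/3,0); v=(-1,3)
2. t=4/3 → T at (13/3,4); v=(-1,-3)
3. t=4/3 → B at (3,0); v=(-1,3)
4. t=4/3 → T at (5/3,4); v=(-1,-3)
5. t=4/3 → B at (1/3,0); v=(-1,3)
6. t=1/3 → L at (0,1); v=(1,3)
7. t=1 → T at (1,4); v=(1,-3)
8. t=4/3 → B at (7/3,0); v=(1,3)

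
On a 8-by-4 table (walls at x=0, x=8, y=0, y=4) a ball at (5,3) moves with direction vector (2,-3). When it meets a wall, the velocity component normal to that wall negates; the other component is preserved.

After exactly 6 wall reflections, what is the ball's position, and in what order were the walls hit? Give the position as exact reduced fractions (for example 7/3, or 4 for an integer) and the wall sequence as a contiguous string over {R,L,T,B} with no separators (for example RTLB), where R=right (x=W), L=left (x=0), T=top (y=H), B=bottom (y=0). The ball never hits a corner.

1. t=1 → B at (7,0); v=(2,3)
2. t=1/2 → R at (8,3/2); v=(-2,3)
3. t=5/6 → T at (19/3,4); v=(-2,-3)
4. t=4/3 → B at (11/3,0); v=(-2,3)
5. t=4/3 → T at (1,4); v=(-2,-3)
6. t=1/2 → L at (0,5/2); v=(2,-3)

Final position: (0,5/2)
Wall sequence: BRTBTL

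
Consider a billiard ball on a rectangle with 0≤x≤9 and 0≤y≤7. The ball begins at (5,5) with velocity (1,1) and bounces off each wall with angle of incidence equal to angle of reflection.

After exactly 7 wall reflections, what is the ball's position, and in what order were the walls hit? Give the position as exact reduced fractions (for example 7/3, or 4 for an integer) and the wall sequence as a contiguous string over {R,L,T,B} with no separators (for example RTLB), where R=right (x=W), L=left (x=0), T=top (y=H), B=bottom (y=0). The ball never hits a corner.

Final position: (8,0)
Wall sequence: TRBLTRB

1. t=2 → T at (7,7); v=(1,-1)
2. t=2 → R at (9,5); v=(-1,-1)
3. t=5 → B at (4,0); v=(-1,1)
4. t=4 → L at (0,4); v=(1,1)
5. t=3 → T at (3,7); v=(1,-1)
6. t=6 → R at (9,1); v=(-1,-1)
7. t=1 → B at (8,0); v=(-1,1)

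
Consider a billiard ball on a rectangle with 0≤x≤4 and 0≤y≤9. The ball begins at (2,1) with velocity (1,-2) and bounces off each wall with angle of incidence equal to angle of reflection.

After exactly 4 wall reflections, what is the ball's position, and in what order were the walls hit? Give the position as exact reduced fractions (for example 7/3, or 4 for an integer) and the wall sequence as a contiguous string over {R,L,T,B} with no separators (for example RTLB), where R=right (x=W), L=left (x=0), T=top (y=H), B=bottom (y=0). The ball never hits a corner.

Final position: (0,7)
Wall sequence: BRTL

1. t=1/2 → B at (5/2,0); v=(1,2)
2. t=3/2 → R at (4,3); v=(-1,2)
3. t=3 → T at (1,9); v=(-1,-2)
4. t=1 → L at (0,7); v=(1,-2)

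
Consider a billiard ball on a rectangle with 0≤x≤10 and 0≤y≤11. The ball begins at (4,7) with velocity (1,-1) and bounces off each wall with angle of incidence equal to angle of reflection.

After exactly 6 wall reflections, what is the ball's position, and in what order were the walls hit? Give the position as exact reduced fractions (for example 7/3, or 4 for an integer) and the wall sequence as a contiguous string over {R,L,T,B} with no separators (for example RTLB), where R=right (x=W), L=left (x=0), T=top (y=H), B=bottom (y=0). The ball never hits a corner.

1. t=6 → R at (10,1); v=(-1,-1)
2. t=1 → B at (9,0); v=(-1,1)
3. t=9 → L at (0,9); v=(1,1)
4. t=2 → T at (2,11); v=(1,-1)
5. t=8 → R at (10,3); v=(-1,-1)
6. t=3 → B at (7,0); v=(-1,1)

Final position: (7,0)
Wall sequence: RBLTRB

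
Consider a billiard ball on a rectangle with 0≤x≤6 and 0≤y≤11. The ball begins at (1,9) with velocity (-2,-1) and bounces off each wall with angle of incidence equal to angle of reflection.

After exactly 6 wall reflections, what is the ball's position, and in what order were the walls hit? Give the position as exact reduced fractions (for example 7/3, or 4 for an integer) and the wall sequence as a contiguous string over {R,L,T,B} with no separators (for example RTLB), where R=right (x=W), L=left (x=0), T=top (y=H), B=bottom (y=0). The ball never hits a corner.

1. t=1/2 → L at (0,17/2); v=(2,-1)
2. t=3 → R at (6,11/2); v=(-2,-1)
3. t=3 → L at (0,5/2); v=(2,-1)
4. t=5/2 → B at (5,0); v=(2,1)
5. t=1/2 → R at (6,1/2); v=(-2,1)
6. t=3 → L at (0,7/2); v=(2,1)

Final position: (0,7/2)
Wall sequence: LRLBRL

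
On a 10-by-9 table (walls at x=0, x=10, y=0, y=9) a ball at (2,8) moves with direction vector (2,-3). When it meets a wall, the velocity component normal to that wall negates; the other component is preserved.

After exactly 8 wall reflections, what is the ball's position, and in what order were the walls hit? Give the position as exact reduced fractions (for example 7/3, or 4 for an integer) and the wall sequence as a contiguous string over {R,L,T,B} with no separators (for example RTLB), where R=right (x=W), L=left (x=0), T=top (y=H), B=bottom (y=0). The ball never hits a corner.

1. t=8/3 → B at (22/3,0); v=(2,3)
2. t=4/3 → R at (10,4); v=(-2,3)
3. t=5/3 → T at (20/3,9); v=(-2,-3)
4. t=3 → B at (2/3,0); v=(-2,3)
5. t=1/3 → L at (0,1); v=(2,3)
6. t=8/3 → T at (16/3,9); v=(2,-3)
7. t=7/3 → R at (10,2); v=(-2,-3)
8. t=2/3 → B at (26/3,0); v=(-2,3)

Final position: (26/3,0)
Wall sequence: BRTBLTRB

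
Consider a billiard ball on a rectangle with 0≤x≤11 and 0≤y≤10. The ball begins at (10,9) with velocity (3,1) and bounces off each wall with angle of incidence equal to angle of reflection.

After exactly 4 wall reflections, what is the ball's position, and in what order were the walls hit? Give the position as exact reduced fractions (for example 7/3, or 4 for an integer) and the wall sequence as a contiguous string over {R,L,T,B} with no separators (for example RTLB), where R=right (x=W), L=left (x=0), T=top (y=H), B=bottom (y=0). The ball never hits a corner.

Final position: (11,10/3)
Wall sequence: RTLR

1. t=1/3 → R at (11,28/3); v=(-3,1)
2. t=2/3 → T at (9,10); v=(-3,-1)
3. t=3 → L at (0,7); v=(3,-1)
4. t=11/3 → R at (11,10/3); v=(-3,-1)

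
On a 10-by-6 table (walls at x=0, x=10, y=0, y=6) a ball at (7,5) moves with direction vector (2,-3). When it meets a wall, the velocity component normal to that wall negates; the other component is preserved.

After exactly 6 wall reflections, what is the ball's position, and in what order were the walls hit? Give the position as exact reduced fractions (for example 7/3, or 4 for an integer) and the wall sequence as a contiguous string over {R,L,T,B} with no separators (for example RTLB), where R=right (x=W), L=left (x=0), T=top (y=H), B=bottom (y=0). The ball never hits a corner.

1. t=3/2 → R at (10,1/2); v=(-2,-3)
2. t=1/6 → B at (29/3,0); v=(-2,3)
3. t=2 → T at (17/3,6); v=(-2,-3)
4. t=2 → B at (5/3,0); v=(-2,3)
5. t=5/6 → L at (0,5/2); v=(2,3)
6. t=7/6 → T at (7/3,6); v=(2,-3)

Final position: (7/3,6)
Wall sequence: RBTBLT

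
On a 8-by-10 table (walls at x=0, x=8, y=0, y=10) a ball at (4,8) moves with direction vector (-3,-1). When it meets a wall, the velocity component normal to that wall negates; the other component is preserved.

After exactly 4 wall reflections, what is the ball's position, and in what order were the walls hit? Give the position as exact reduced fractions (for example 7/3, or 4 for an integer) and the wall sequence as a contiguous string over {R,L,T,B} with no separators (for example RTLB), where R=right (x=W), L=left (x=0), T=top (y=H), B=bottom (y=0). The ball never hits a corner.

1. t=4/3 → L at (0,20/3); v=(3,-1)
2. t=8/3 → R at (8,4); v=(-3,-1)
3. t=8/3 → L at (0,4/3); v=(3,-1)
4. t=4/3 → B at (4,0); v=(3,1)

Final position: (4,0)
Wall sequence: LRLB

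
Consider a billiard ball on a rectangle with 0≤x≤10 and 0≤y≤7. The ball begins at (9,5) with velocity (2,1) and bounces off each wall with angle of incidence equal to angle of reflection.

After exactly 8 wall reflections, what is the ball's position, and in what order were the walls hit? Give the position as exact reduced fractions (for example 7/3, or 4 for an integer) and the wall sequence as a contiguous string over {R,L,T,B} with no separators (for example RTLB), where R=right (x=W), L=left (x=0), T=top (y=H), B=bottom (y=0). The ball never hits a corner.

Final position: (10,5/2)
Wall sequence: RTLBRLTR

1. t=1/2 → R at (10,11/2); v=(-2,1)
2. t=3/2 → T at (7,7); v=(-2,-1)
3. t=7/2 → L at (0,7/2); v=(2,-1)
4. t=7/2 → B at (7,0); v=(2,1)
5. t=3/2 → R at (10,3/2); v=(-2,1)
6. t=5 → L at (0,13/2); v=(2,1)
7. t=1/2 → T at (1,7); v=(2,-1)
8. t=9/2 → R at (10,5/2); v=(-2,-1)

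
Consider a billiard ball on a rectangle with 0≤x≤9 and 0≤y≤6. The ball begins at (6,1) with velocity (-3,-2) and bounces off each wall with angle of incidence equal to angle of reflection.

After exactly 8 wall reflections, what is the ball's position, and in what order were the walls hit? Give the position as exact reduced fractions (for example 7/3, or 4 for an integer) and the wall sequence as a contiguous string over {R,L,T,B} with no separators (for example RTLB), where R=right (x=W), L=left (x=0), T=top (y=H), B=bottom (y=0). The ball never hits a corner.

Final position: (9,3)
Wall sequence: BLTRBLTR

1. t=1/2 → B at (9/2,0); v=(-3,2)
2. t=3/2 → L at (0,3); v=(3,2)
3. t=3/2 → T at (9/2,6); v=(3,-2)
4. t=3/2 → R at (9,3); v=(-3,-2)
5. t=3/2 → B at (9/2,0); v=(-3,2)
6. t=3/2 → L at (0,3); v=(3,2)
7. t=3/2 → T at (9/2,6); v=(3,-2)
8. t=3/2 → R at (9,3); v=(-3,-2)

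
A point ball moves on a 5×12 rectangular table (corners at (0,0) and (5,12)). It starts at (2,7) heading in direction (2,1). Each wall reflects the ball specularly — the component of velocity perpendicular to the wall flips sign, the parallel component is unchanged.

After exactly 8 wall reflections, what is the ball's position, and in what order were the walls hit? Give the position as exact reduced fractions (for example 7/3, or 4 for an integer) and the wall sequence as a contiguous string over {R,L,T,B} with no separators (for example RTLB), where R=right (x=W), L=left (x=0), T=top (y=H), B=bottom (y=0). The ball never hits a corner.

1. t=3/2 → R at (5,17/2); v=(-2,1)
2. t=5/2 → L at (0,11); v=(2,1)
3. t=1 → T at (2,12); v=(2,-1)
4. t=3/2 → R at (5,21/2); v=(-2,-1)
5. t=5/2 → L at (0,8); v=(2,-1)
6. t=5/2 → R at (5,11/2); v=(-2,-1)
7. t=5/2 → L at (0,3); v=(2,-1)
8. t=5/2 → R at (5,1/2); v=(-2,-1)

Final position: (5,1/2)
Wall sequence: RLTRLRLR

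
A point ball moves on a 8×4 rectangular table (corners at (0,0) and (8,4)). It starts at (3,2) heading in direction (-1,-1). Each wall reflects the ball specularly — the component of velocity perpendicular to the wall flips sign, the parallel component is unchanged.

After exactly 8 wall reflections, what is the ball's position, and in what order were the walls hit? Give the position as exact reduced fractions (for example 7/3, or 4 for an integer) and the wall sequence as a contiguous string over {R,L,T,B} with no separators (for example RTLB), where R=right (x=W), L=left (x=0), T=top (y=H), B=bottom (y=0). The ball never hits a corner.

Final position: (0,1)
Wall sequence: BLTBRTBL

1. t=2 → B at (1,0); v=(-1,1)
2. t=1 → L at (0,1); v=(1,1)
3. t=3 → T at (3,4); v=(1,-1)
4. t=4 → B at (7,0); v=(1,1)
5. t=1 → R at (8,1); v=(-1,1)
6. t=3 → T at (5,4); v=(-1,-1)
7. t=4 → B at (1,0); v=(-1,1)
8. t=1 → L at (0,1); v=(1,1)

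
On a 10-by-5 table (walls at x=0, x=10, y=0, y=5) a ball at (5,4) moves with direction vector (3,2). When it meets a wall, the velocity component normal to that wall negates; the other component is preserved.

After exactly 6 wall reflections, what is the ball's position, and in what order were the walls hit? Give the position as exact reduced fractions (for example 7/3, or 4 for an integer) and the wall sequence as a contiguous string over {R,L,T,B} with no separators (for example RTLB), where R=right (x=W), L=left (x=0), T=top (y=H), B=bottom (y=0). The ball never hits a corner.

1. t=1/2 → T at (13/2,5); v=(3,-2)
2. t=7/6 → R at (10,8/3); v=(-3,-2)
3. t=4/3 → B at (6,0); v=(-3,2)
4. t=2 → L at (0,4); v=(3,2)
5. t=1/2 → T at (3/2,5); v=(3,-2)
6. t=5/2 → B at (9,0); v=(3,2)

Final position: (9,0)
Wall sequence: TRBLTB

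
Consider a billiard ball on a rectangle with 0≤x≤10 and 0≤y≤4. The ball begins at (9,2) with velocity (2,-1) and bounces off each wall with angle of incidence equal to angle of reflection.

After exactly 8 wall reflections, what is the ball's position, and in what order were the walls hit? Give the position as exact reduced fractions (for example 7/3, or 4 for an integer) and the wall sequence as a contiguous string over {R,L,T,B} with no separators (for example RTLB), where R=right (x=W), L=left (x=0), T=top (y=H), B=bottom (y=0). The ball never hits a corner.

1. t=1/2 → R at (10,3/2); v=(-2,-1)
2. t=3/2 → B at (7,0); v=(-2,1)
3. t=7/2 → L at (0,7/2); v=(2,1)
4. t=1/2 → T at (1,4); v=(2,-1)
5. t=4 → B at (9,0); v=(2,1)
6. t=1/2 → R at (10,1/2); v=(-2,1)
7. t=7/2 → T at (3,4); v=(-2,-1)
8. t=3/2 → L at (0,5/2); v=(2,-1)

Final position: (0,5/2)
Wall sequence: RBLTBRTL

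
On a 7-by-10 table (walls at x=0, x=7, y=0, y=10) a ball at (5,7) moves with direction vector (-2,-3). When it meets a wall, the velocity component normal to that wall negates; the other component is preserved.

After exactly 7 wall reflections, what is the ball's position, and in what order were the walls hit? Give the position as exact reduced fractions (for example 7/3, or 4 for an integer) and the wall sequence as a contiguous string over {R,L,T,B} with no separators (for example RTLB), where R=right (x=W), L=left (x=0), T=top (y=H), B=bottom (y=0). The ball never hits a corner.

Final position: (17/3,10)
Wall sequence: BLTRBLT

1. t=7/3 → B at (1/3,0); v=(-2,3)
2. t=1/6 → L at (0,1/2); v=(2,3)
3. t=19/6 → T at (19/3,10); v=(2,-3)
4. t=1/3 → R at (7,9); v=(-2,-3)
5. t=3 → B at (1,0); v=(-2,3)
6. t=1/2 → L at (0,3/2); v=(2,3)
7. t=17/6 → T at (17/3,10); v=(2,-3)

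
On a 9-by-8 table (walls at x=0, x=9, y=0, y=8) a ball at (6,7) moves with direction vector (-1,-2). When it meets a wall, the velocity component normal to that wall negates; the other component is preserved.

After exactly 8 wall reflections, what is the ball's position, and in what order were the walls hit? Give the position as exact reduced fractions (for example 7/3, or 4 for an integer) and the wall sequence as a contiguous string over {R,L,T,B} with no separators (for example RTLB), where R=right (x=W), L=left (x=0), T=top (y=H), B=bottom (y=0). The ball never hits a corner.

1. t=7/2 → B at (5/2,0); v=(-1,2)
2. t=5/2 → L at (0,5); v=(1,2)
3. t=3/2 → T at (3/2,8); v=(1,-2)
4. t=4 → B at (11/2,0); v=(1,2)
5. t=7/2 → R at (9,7); v=(-1,2)
6. t=1/2 → T at (17/2,8); v=(-1,-2)
7. t=4 → B at (9/2,0); v=(-1,2)
8. t=4 → T at (1/2,8); v=(-1,-2)

Final position: (1/2,8)
Wall sequence: BLTBRTBT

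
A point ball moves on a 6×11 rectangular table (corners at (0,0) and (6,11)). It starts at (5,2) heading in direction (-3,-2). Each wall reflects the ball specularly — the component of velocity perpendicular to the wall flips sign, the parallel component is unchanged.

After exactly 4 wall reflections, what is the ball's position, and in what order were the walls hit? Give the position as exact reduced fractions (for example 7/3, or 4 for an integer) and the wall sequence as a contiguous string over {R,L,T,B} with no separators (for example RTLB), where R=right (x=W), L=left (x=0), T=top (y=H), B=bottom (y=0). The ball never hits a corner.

Final position: (0,28/3)
Wall sequence: BLRL

1. t=1 → B at (2,0); v=(-3,2)
2. t=2/3 → L at (0,4/3); v=(3,2)
3. t=2 → R at (6,16/3); v=(-3,2)
4. t=2 → L at (0,28/3); v=(3,2)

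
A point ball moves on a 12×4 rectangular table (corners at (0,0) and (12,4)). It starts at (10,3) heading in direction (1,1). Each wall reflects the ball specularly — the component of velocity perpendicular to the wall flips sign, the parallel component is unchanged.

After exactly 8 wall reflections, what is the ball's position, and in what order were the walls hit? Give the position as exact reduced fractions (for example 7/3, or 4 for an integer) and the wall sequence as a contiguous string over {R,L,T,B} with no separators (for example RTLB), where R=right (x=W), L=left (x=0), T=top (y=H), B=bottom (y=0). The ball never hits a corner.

Final position: (7,0)
Wall sequence: TRBTBLTB

1. t=1 → T at (11,4); v=(1,-1)
2. t=1 → R at (12,3); v=(-1,-1)
3. t=3 → B at (9,0); v=(-1,1)
4. t=4 → T at (5,4); v=(-1,-1)
5. t=4 → B at (1,0); v=(-1,1)
6. t=1 → L at (0,1); v=(1,1)
7. t=3 → T at (3,4); v=(1,-1)
8. t=4 → B at (7,0); v=(1,1)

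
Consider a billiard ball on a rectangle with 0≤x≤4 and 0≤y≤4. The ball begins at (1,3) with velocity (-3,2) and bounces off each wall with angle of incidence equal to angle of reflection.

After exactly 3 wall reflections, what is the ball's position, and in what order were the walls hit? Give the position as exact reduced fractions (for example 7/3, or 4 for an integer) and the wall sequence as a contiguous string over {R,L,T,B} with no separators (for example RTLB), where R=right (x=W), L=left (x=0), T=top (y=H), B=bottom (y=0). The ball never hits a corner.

Final position: (4,5/3)
Wall sequence: LTR

1. t=1/3 → L at (0,11/3); v=(3,2)
2. t=1/6 → T at (1/2,4); v=(3,-2)
3. t=7/6 → R at (4,5/3); v=(-3,-2)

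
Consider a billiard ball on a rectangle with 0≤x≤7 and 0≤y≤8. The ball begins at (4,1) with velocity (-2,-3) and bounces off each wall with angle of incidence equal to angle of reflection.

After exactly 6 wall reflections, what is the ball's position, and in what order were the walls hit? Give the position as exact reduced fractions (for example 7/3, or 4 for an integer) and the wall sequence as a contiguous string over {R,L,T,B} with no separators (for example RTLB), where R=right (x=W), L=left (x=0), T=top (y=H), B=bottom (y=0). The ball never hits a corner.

Final position: (4/3,8)
Wall sequence: BLTRBT

1. t=1/3 → B at (10/3,0); v=(-2,3)
2. t=5/3 → L at (0,5); v=(2,3)
3. t=1 → T at (2,8); v=(2,-3)
4. t=5/2 → R at (7,1/2); v=(-2,-3)
5. t=1/6 → B at (20/3,0); v=(-2,3)
6. t=8/3 → T at (4/3,8); v=(-2,-3)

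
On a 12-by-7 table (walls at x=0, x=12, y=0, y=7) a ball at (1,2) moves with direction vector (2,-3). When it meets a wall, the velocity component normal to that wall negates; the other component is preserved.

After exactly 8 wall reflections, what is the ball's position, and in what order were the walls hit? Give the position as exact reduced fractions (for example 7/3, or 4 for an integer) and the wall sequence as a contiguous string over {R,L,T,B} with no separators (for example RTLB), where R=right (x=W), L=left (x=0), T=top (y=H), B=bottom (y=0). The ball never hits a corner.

1. t=2/3 → B at (7/3,0); v=(2,3)
2. t=7/3 → T at (7,7); v=(2,-3)
3. t=7/3 → B at (35/3,0); v=(2,3)
4. t=1/6 → R at (12,1/2); v=(-2,3)
5. t=13/6 → T at (23/3,7); v=(-2,-3)
6. t=7/3 → B at (3,0); v=(-2,3)
7. t=3/2 → L at (0,9/2); v=(2,3)
8. t=5/6 → T at (5/3,7); v=(2,-3)

Final position: (5/3,7)
Wall sequence: BTBRTBLT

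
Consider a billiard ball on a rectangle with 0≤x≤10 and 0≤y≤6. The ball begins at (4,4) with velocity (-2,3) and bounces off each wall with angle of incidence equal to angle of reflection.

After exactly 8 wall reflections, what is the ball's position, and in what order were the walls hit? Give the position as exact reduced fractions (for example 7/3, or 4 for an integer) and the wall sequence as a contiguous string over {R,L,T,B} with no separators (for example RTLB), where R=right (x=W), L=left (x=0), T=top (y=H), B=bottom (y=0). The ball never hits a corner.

1. t=2/3 → T at (8/3,6); v=(-2,-3)
2. t=4/3 → L at (0,2); v=(2,-3)
3. t=2/3 → B at (4/3,0); v=(2,3)
4. t=2 → T at (16/3,6); v=(2,-3)
5. t=2 → B at (28/3,0); v=(2,3)
6. t=1/3 → R at (10,1); v=(-2,3)
7. t=5/3 → T at (20/3,6); v=(-2,-3)
8. t=2 → B at (8/3,0); v=(-2,3)

Final position: (8/3,0)
Wall sequence: TLBTBRTB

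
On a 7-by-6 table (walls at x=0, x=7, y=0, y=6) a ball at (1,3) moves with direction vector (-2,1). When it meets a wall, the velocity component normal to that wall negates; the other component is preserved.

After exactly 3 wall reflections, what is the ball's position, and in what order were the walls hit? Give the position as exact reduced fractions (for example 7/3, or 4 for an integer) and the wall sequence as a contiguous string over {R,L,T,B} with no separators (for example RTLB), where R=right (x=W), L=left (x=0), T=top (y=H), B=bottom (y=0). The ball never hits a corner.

1. t=1/2 → L at (0,7/2); v=(2,1)
2. t=5/2 → T at (5,6); v=(2,-1)
3. t=1 → R at (7,5); v=(-2,-1)

Final position: (7,5)
Wall sequence: LTR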